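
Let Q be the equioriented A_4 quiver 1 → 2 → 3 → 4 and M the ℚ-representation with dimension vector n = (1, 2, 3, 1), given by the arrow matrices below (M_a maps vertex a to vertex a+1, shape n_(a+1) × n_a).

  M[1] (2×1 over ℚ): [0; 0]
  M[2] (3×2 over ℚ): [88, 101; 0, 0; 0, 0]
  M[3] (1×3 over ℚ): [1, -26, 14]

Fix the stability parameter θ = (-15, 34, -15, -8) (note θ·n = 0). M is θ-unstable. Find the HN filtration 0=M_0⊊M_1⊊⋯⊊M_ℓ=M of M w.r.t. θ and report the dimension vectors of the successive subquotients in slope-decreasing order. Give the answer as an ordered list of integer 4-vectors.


Via rank(M_{q-1}∘⋯∘M_p): M ≅ I[1,1], I[2,2], I[2,4], I[3,3]^2.
μ_θ-semistable layers: μ^(1)=34; μ^(2)=11/3; μ^(3)=-15

((0, 1, 0, 0); (0, 1, 1, 1); (1, 0, 2, 0))


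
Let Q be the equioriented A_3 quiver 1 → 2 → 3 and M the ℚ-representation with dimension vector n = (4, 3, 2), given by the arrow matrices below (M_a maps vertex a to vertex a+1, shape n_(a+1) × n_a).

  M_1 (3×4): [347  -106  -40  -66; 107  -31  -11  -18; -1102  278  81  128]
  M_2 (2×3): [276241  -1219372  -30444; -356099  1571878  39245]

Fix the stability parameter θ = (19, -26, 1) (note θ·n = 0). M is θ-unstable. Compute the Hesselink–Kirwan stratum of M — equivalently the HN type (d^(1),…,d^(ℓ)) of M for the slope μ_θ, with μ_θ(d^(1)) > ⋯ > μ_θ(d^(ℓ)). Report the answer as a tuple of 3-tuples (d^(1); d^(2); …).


Via rank(M_{q-1}∘⋯∘M_p): M ≅ I[1,1], I[1,2], I[1,3]^2.
μ_θ-semistable layers: μ^(1)=19; μ^(2)=1; μ^(3)=-7/2

((1, 0, 0); (0, 0, 2); (3, 3, 0))


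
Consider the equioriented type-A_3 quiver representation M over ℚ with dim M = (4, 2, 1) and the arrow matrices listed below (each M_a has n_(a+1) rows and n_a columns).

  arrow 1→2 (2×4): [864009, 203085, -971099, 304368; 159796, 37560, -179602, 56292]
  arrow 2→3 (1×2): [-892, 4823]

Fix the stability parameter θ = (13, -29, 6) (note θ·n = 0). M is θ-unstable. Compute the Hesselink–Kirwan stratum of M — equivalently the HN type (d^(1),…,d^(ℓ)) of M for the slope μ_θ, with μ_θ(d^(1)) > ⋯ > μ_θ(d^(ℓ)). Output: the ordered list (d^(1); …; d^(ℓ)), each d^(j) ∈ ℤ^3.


Via rank(M_{q-1}∘⋯∘M_p): M ≅ I[1,1]^2, I[1,2], I[1,3].
μ_θ-semistable layers: μ^(1)=13; μ^(2)=6; μ^(3)=-8

((2, 0, 0); (0, 0, 1); (2, 2, 0))


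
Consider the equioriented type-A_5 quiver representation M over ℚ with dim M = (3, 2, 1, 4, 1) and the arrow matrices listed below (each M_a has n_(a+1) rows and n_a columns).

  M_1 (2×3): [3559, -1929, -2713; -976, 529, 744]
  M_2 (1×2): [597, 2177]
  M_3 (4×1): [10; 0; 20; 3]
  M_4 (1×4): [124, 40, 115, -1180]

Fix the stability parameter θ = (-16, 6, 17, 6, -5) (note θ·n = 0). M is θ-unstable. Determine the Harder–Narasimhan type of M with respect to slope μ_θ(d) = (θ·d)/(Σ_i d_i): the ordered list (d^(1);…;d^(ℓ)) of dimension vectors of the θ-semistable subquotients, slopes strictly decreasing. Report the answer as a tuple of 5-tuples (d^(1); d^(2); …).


Via rank(M_{q-1}∘⋯∘M_p): M ≅ I[1,1], I[1,2], I[1,4], I[4,4]^2, I[4,5].
μ_θ-semistable layers: μ^(1)=23/2; μ^(2)=6; μ^(3)=1/2; μ^(4)=-16

((0, 0, 1, 1, 0); (0, 2, 0, 2, 0); (0, 0, 0, 1, 1); (3, 0, 0, 0, 0))


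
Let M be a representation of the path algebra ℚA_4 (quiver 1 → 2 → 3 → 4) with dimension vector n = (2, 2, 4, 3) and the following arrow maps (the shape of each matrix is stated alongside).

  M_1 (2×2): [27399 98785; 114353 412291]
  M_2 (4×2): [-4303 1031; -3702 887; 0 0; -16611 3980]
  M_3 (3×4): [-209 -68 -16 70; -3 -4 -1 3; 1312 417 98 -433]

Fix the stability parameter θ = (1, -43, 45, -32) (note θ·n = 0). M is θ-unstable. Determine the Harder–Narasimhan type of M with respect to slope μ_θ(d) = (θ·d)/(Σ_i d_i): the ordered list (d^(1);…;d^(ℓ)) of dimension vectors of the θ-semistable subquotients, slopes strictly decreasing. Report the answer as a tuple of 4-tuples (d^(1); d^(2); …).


Barcode: M ≅ I[1,4]^2, I[3,3], I[3,4]. HN layers by μ_θ (3 steps, strictly decreasing):
  μ^(1)=45; μ^(2)=13/2; μ^(3)=-21

((0, 0, 1, 0); (0, 0, 3, 3); (2, 2, 0, 0))


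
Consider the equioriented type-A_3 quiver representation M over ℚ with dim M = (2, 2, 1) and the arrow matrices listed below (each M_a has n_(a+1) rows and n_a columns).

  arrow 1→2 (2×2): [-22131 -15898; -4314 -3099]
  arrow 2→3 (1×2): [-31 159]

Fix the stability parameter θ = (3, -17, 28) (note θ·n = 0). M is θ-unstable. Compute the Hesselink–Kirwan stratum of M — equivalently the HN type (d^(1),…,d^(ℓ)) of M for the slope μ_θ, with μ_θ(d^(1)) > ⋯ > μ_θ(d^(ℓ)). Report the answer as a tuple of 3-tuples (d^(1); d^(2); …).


Via rank(M_{q-1}∘⋯∘M_p): M ≅ I[1,2], I[1,3].
μ_θ-semistable layers: μ^(1)=28; μ^(2)=-7

((0, 0, 1); (2, 2, 0))


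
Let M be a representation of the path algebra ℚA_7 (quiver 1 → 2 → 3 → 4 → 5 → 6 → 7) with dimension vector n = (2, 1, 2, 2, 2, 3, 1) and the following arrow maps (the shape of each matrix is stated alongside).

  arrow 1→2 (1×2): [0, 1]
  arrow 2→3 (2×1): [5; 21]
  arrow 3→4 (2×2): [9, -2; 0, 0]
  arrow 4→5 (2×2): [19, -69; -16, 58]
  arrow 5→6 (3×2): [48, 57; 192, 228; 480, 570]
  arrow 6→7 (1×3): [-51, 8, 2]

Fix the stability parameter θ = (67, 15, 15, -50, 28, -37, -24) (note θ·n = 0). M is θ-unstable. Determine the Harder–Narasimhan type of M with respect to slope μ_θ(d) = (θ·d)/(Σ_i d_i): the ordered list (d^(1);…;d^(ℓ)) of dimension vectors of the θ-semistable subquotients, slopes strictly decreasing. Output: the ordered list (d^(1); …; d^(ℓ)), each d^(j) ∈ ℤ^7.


Via rank(M_{q-1}∘⋯∘M_p): M ≅ I[1,1], I[1,5], I[3,3], I[4,7], I[6,6]^2.
μ_θ-semistable layers: μ^(1)=67; μ^(2)=28; μ^(3)=15; μ^(4)=47/4; μ^(5)=-11; μ^(6)=-37; μ^(7)=-50

((1, 0, 0, 0, 0, 0, 0); (0, 0, 0, 0, 1, 0, 0); (0, 0, 1, 0, 0, 0, 0); (1, 1, 1, 1, 0, 0, 0); (0, 0, 0, 0, 1, 1, 1); (0, 0, 0, 0, 0, 2, 0); (0, 0, 0, 1, 0, 0, 0))


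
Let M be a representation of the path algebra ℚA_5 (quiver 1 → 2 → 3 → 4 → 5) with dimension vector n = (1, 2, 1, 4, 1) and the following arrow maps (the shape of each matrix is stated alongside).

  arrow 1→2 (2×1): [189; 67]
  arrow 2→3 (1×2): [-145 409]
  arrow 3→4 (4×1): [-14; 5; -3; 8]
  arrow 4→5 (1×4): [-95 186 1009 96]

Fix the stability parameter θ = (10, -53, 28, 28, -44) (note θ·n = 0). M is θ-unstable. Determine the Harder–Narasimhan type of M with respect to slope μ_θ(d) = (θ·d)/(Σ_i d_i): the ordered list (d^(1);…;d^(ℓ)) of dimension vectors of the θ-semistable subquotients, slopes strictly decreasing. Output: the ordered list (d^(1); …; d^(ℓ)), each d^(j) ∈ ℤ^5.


Barcode: M ≅ I[1,5], I[2,2], I[4,4]^3. HN layers by μ_θ (4 steps, strictly decreasing):
  μ^(1)=28; μ^(2)=4; μ^(3)=-43/2; μ^(4)=-53

((0, 0, 0, 3, 0); (0, 0, 1, 1, 1); (1, 1, 0, 0, 0); (0, 1, 0, 0, 0))


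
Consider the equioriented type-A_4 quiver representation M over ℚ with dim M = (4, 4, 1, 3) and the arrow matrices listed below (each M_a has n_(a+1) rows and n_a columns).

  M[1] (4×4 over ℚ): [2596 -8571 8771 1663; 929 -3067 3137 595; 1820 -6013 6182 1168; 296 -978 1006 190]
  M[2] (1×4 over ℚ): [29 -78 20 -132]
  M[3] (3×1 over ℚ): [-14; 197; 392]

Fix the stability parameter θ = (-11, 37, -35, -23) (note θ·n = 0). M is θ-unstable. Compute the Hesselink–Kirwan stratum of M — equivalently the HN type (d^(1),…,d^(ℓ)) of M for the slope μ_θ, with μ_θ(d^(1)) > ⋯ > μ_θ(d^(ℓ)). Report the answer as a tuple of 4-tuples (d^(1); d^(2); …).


Barcode: M ≅ I[1,1], I[1,2]^2, I[1,4], I[2,2], I[4,4]^2. HN layers by μ_θ (4 steps, strictly decreasing):
  μ^(1)=37; μ^(2)=-7; μ^(3)=-11; μ^(4)=-23

((0, 3, 0, 0); (0, 1, 1, 1); (4, 0, 0, 0); (0, 0, 0, 2))


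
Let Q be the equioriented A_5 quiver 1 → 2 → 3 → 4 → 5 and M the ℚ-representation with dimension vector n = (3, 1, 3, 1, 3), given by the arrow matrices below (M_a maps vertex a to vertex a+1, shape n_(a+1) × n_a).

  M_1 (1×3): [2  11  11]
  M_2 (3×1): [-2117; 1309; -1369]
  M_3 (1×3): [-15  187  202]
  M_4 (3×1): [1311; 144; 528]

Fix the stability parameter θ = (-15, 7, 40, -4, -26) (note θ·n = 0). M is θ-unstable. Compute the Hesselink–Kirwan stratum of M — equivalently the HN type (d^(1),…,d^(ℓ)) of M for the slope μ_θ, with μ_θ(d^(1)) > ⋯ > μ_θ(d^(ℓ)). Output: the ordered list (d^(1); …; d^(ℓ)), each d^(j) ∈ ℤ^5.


Interval decomposition of M: I[1,1]^2, I[1,3], I[3,3], I[3,5], I[5,5]^2.
HN type (ℓ=5): μ^(1)=40; μ^(2)=7; μ^(3)=10/3; μ^(4)=-15; μ^(5)=-26

((0, 0, 2, 0, 0); (0, 1, 0, 0, 0); (0, 0, 1, 1, 1); (3, 0, 0, 0, 0); (0, 0, 0, 0, 2))


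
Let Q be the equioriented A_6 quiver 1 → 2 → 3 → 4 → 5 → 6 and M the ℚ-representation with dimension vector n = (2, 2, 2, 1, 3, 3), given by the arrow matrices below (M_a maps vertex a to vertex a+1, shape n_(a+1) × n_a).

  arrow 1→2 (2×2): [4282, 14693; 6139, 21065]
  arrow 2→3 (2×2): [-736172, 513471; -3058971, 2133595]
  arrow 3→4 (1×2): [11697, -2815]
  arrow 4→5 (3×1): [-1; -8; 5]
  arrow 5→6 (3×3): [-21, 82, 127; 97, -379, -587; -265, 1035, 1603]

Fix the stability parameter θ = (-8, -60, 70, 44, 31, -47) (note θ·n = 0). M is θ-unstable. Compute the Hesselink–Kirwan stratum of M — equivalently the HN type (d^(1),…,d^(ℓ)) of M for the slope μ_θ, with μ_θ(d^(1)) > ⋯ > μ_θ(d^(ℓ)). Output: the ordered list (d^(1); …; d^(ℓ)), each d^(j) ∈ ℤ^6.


Interval decomposition of M: I[1,3], I[1,5], I[5,6]^2, I[6,6].
HN type (ℓ=5): μ^(1)=70; μ^(2)=145/3; μ^(3)=-8; μ^(4)=-34; μ^(5)=-47

((0, 0, 1, 0, 0, 0); (0, 0, 1, 1, 1, 0); (0, 0, 0, 0, 2, 2); (2, 2, 0, 0, 0, 0); (0, 0, 0, 0, 0, 1))


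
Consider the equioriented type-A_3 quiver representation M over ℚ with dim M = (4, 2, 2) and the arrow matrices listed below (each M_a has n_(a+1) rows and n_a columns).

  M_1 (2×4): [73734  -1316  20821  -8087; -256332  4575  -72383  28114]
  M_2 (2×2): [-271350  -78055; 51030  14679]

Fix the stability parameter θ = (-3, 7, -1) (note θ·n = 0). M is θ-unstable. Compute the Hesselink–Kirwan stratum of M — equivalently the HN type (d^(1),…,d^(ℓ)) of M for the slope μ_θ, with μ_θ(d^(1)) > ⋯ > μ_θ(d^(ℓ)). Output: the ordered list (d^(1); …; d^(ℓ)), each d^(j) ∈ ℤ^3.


Interval decomposition of M: I[1,1]^2, I[1,2], I[1,3], I[3,3].
HN type (ℓ=4): μ^(1)=7; μ^(2)=3; μ^(3)=-1; μ^(4)=-3

((0, 1, 0); (0, 1, 1); (0, 0, 1); (4, 0, 0))


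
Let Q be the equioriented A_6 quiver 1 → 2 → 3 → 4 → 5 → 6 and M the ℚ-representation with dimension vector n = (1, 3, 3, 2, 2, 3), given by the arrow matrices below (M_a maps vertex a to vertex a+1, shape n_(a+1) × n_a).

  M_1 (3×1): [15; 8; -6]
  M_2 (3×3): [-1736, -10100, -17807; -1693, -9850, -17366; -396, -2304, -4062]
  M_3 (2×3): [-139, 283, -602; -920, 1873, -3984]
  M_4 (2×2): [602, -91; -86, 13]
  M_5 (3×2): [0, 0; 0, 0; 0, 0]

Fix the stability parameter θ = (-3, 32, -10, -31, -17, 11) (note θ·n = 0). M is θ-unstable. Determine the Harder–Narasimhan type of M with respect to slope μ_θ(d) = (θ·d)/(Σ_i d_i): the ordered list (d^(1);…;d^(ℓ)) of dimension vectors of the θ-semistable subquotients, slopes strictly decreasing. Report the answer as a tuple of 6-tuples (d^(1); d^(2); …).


Interval decomposition of M: I[1,5], I[2,2], I[2,4], I[3,3], I[5,5], I[6,6]^3.
HN type (ℓ=6): μ^(1)=32; μ^(2)=11; μ^(3)=-3; μ^(4)=-29/5; μ^(5)=-10; μ^(6)=-17

((0, 1, 0, 0, 0, 0); (0, 0, 0, 0, 0, 3); (0, 1, 1, 1, 0, 0); (1, 1, 1, 1, 1, 0); (0, 0, 1, 0, 0, 0); (0, 0, 0, 0, 1, 0))


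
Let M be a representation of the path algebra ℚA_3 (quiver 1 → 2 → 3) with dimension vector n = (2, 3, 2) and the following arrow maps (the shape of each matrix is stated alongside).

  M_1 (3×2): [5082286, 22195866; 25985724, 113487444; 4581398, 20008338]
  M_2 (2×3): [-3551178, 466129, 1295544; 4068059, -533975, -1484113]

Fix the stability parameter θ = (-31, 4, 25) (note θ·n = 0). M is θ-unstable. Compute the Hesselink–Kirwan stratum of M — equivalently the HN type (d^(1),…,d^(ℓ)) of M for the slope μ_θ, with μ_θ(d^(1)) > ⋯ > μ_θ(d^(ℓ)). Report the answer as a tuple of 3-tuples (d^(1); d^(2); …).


Barcode: M ≅ I[1,1], I[1,2], I[2,3]^2. HN layers by μ_θ (3 steps, strictly decreasing):
  μ^(1)=25; μ^(2)=4; μ^(3)=-31

((0, 0, 2); (0, 3, 0); (2, 0, 0))


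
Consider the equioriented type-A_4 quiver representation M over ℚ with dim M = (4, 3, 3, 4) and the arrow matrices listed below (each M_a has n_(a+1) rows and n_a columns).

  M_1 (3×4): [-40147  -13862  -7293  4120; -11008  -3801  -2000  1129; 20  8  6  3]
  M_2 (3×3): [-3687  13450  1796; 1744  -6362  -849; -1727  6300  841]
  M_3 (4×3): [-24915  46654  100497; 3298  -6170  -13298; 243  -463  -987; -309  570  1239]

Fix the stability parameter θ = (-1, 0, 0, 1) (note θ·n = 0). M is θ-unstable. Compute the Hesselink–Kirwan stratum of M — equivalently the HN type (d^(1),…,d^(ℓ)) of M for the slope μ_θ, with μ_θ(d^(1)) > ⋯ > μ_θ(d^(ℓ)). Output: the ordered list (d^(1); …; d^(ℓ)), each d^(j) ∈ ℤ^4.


Via rank(M_{q-1}∘⋯∘M_p): M ≅ I[1,1], I[1,2], I[1,3], I[1,4], I[3,4], I[4,4]^2.
μ_θ-semistable layers: μ^(1)=1; μ^(2)=0; μ^(3)=-1

((0, 0, 0, 4); (0, 3, 3, 0); (4, 0, 0, 0))


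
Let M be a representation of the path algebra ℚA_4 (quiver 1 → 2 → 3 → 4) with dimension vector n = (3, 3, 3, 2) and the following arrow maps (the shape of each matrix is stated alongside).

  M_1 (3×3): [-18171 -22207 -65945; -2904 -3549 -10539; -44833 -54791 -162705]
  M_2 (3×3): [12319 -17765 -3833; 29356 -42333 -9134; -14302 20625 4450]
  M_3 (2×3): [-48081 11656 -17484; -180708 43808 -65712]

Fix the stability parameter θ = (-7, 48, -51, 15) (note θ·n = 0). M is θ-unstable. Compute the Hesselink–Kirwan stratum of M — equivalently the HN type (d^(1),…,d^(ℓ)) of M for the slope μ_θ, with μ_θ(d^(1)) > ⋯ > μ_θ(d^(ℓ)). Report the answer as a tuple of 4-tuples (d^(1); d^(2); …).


Via rank(M_{q-1}∘⋯∘M_p): M ≅ I[1,1], I[1,3], I[1,4], I[2,3], I[4,4].
μ_θ-semistable layers: μ^(1)=15; μ^(2)=-3/2; μ^(3)=-7

((0, 0, 0, 2); (0, 3, 3, 0); (3, 0, 0, 0))


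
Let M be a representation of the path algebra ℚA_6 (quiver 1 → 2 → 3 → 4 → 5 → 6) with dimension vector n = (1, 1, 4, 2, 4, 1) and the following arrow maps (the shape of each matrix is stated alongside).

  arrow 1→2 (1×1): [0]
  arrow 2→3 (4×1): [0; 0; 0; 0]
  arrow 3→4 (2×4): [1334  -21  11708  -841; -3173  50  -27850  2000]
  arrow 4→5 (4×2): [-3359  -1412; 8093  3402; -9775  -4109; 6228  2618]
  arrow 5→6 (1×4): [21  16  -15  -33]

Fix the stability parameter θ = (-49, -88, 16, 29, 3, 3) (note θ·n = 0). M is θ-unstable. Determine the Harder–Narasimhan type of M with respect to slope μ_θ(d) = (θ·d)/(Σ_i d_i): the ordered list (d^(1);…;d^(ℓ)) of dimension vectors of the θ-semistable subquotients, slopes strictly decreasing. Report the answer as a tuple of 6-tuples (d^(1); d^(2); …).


Via rank(M_{q-1}∘⋯∘M_p): M ≅ I[1,1], I[2,2], I[3,3]^2, I[3,5], I[3,6], I[5,5]^2.
μ_θ-semistable layers: μ^(1)=16; μ^(2)=51/4; μ^(3)=3; μ^(4)=-49; μ^(5)=-88

((0, 0, 3, 1, 1, 0); (0, 0, 1, 1, 1, 1); (0, 0, 0, 0, 2, 0); (1, 0, 0, 0, 0, 0); (0, 1, 0, 0, 0, 0))


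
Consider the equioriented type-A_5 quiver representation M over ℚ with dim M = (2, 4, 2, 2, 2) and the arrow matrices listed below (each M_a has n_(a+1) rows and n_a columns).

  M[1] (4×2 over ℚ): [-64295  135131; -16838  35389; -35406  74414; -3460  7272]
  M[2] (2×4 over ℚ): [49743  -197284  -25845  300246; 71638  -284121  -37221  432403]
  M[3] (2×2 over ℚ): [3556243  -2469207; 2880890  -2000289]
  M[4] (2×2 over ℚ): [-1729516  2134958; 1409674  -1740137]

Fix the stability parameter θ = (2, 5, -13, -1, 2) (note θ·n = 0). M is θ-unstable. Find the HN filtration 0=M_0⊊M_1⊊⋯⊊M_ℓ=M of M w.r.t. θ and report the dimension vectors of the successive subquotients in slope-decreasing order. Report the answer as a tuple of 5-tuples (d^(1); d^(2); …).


Via rank(M_{q-1}∘⋯∘M_p): M ≅ I[1,4], I[1,5], I[2,2]^2, I[5,5].
μ_θ-semistable layers: μ^(1)=5; μ^(2)=2; μ^(3)=-1; μ^(4)=-2

((0, 2, 0, 0, 0); (0, 0, 0, 0, 2); (0, 0, 0, 2, 0); (2, 2, 2, 0, 0))


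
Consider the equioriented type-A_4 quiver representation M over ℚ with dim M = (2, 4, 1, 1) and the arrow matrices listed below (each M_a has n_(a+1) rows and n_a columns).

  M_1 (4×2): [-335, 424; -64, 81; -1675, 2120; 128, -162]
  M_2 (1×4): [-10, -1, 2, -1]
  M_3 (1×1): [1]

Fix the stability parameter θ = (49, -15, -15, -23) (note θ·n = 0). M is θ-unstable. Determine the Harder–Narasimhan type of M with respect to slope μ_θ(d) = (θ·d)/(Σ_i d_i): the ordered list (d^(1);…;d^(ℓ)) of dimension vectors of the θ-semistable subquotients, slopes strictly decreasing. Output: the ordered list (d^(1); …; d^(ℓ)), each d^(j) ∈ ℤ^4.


Interval decomposition of M: I[1,2], I[1,4], I[2,2]^2.
HN type (ℓ=3): μ^(1)=17; μ^(2)=-1; μ^(3)=-15

((1, 1, 0, 0); (1, 1, 1, 1); (0, 2, 0, 0))


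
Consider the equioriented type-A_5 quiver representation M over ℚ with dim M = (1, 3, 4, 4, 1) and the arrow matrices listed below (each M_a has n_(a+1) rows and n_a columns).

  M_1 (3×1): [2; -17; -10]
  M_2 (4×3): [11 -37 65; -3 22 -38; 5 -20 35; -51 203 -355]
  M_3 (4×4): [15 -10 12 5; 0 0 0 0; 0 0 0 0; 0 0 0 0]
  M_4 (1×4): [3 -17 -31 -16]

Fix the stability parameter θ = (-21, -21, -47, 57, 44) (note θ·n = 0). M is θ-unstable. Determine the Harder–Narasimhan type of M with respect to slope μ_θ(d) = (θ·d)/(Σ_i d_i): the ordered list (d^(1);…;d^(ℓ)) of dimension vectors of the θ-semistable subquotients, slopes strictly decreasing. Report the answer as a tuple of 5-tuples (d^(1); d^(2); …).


Interval decomposition of M: I[1,3], I[2,3]^2, I[3,5], I[4,4]^3.
HN type (ℓ=5): μ^(1)=57; μ^(2)=101/2; μ^(3)=-89/3; μ^(4)=-34; μ^(5)=-47

((0, 0, 0, 3, 0); (0, 0, 0, 1, 1); (1, 1, 1, 0, 0); (0, 2, 2, 0, 0); (0, 0, 1, 0, 0))


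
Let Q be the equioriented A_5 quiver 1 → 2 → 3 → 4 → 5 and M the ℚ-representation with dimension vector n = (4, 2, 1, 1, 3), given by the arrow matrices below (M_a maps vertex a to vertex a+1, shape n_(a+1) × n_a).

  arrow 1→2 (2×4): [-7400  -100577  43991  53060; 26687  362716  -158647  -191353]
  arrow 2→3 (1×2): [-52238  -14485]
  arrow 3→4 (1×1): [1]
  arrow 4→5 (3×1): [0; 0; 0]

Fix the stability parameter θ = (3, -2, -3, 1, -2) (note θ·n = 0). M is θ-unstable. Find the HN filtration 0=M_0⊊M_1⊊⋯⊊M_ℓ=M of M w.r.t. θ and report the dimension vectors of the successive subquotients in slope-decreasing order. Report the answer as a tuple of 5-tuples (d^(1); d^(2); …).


Barcode: M ≅ I[1,1]^2, I[1,2], I[1,4], I[5,5]^3. HN layers by μ_θ (5 steps, strictly decreasing):
  μ^(1)=3; μ^(2)=1; μ^(3)=1/2; μ^(4)=-2/3; μ^(5)=-2

((2, 0, 0, 0, 0); (0, 0, 0, 1, 0); (1, 1, 0, 0, 0); (1, 1, 1, 0, 0); (0, 0, 0, 0, 3))


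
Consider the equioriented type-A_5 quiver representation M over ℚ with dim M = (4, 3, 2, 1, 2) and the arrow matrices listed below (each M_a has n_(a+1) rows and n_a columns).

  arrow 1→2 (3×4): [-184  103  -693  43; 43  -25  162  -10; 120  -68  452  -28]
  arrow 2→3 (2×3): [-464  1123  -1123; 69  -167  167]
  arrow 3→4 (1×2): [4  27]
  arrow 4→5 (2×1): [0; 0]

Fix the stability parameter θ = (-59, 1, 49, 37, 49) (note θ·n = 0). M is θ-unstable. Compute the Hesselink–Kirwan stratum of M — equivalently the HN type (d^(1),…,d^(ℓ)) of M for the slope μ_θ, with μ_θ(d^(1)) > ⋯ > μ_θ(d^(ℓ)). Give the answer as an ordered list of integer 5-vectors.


Barcode: M ≅ I[1,1]^2, I[1,3], I[1,4], I[2,2], I[5,5]^2. HN layers by μ_θ (4 steps, strictly decreasing):
  μ^(1)=49; μ^(2)=43; μ^(3)=1; μ^(4)=-59

((0, 0, 1, 0, 2); (0, 0, 1, 1, 0); (0, 3, 0, 0, 0); (4, 0, 0, 0, 0))


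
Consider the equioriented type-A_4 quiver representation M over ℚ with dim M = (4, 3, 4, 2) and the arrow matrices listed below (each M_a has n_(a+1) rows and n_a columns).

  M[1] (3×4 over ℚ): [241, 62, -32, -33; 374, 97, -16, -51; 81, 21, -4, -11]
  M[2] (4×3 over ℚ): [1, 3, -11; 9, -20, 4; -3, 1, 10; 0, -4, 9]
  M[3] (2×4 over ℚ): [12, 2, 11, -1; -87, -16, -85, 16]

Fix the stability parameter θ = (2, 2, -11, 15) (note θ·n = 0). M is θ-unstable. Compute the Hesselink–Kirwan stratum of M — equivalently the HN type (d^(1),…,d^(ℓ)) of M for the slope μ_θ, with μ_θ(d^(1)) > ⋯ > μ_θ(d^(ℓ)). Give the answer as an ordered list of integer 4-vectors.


Interval decomposition of M: I[1,1], I[1,3], I[1,4]^2, I[3,3].
HN type (ℓ=4): μ^(1)=15; μ^(2)=2; μ^(3)=-7/3; μ^(4)=-11

((0, 0, 0, 2); (1, 0, 0, 0); (3, 3, 3, 0); (0, 0, 1, 0))


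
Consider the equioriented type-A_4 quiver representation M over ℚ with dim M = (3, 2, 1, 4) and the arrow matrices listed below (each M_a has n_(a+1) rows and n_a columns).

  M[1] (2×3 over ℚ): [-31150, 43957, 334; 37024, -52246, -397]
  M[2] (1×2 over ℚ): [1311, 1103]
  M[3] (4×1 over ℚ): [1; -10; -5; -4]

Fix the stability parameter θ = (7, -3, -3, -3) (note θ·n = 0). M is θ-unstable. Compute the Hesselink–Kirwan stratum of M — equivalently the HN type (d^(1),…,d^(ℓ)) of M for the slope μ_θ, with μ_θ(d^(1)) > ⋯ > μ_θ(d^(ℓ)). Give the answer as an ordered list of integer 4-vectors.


Via rank(M_{q-1}∘⋯∘M_p): M ≅ I[1,1], I[1,2], I[1,4], I[4,4]^3.
μ_θ-semistable layers: μ^(1)=7; μ^(2)=2; μ^(3)=-1/2; μ^(4)=-3

((1, 0, 0, 0); (1, 1, 0, 0); (1, 1, 1, 1); (0, 0, 0, 3))


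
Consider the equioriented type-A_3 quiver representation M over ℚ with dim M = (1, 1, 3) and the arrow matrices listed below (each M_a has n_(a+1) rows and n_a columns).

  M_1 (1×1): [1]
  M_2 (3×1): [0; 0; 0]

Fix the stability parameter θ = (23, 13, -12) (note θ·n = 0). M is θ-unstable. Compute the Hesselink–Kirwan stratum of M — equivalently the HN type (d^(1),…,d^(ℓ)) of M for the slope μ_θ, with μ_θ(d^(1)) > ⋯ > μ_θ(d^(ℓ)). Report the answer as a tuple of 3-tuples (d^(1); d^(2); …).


Barcode: M ≅ I[1,2], I[3,3]^3. HN layers by μ_θ (2 steps, strictly decreasing):
  μ^(1)=18; μ^(2)=-12

((1, 1, 0); (0, 0, 3))


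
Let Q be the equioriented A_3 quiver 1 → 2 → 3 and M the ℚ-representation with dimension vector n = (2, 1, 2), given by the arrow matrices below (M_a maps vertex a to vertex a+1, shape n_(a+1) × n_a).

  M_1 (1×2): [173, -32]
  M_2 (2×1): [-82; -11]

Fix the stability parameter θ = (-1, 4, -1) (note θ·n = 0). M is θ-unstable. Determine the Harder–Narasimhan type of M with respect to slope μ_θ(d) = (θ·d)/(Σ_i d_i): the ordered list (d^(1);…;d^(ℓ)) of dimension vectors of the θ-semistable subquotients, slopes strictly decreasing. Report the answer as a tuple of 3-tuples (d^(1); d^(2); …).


Interval decomposition of M: I[1,1], I[1,3], I[3,3].
HN type (ℓ=2): μ^(1)=3/2; μ^(2)=-1

((0, 1, 1); (2, 0, 1))


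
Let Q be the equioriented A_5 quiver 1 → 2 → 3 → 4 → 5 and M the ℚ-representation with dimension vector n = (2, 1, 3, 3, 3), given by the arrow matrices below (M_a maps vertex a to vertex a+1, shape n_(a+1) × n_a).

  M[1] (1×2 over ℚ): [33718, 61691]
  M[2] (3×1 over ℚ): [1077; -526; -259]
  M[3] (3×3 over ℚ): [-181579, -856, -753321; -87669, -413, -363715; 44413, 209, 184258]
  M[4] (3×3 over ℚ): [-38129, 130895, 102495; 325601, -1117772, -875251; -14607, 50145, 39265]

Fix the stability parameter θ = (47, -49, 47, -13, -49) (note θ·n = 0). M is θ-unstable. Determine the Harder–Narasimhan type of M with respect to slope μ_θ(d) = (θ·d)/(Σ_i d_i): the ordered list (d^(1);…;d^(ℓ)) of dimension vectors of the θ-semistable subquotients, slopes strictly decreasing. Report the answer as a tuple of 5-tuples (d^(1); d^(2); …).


Barcode: M ≅ I[1,1], I[1,5], I[3,4], I[3,5], I[5,5]. HN layers by μ_θ (5 steps, strictly decreasing):
  μ^(1)=47; μ^(2)=17; μ^(3)=-17/5; μ^(4)=-5; μ^(5)=-49

((1, 0, 0, 0, 0); (0, 0, 1, 1, 0); (1, 1, 1, 1, 1); (0, 0, 1, 1, 1); (0, 0, 0, 0, 1))


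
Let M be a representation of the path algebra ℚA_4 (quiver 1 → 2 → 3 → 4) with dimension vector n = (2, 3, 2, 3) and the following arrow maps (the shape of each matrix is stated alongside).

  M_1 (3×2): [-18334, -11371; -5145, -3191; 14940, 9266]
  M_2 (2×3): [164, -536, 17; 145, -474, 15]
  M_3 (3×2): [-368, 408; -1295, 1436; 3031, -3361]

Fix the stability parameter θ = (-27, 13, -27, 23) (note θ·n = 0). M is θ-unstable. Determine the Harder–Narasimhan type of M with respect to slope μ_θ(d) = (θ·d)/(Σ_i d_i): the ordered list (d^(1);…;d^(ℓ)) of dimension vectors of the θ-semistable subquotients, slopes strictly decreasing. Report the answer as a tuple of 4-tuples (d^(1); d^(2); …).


Barcode: M ≅ I[1,4]^2, I[2,2], I[4,4]. HN layers by μ_θ (4 steps, strictly decreasing):
  μ^(1)=23; μ^(2)=13; μ^(3)=-7; μ^(4)=-27

((0, 0, 0, 3); (0, 1, 0, 0); (0, 2, 2, 0); (2, 0, 0, 0))


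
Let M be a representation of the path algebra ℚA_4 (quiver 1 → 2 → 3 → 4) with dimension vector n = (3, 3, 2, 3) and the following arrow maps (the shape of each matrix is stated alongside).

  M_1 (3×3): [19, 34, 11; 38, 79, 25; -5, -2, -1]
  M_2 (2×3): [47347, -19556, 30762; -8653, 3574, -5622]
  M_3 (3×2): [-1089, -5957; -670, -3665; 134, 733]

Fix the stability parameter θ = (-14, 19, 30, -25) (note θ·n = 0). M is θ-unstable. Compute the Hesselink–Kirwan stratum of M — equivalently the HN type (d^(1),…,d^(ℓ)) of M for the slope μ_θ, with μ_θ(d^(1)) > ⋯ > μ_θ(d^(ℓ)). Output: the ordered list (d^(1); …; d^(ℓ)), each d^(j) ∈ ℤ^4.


Barcode: M ≅ I[1,1], I[1,4]^2, I[2,2], I[4,4]. HN layers by μ_θ (4 steps, strictly decreasing):
  μ^(1)=19; μ^(2)=8; μ^(3)=-14; μ^(4)=-25

((0, 1, 0, 0); (0, 2, 2, 2); (3, 0, 0, 0); (0, 0, 0, 1))


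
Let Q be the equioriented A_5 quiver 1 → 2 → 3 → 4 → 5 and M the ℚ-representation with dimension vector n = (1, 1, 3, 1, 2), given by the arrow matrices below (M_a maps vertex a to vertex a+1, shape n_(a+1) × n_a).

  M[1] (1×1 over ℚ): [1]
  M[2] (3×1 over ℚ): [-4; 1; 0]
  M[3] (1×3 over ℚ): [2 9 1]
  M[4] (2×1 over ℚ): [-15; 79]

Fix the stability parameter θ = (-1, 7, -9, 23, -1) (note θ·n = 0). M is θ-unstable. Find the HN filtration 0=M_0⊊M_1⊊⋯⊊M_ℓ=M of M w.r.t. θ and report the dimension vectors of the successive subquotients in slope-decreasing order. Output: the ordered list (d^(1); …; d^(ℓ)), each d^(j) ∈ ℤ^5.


Via rank(M_{q-1}∘⋯∘M_p): M ≅ I[1,5], I[3,3]^2, I[5,5].
μ_θ-semistable layers: μ^(1)=11; μ^(2)=-1; μ^(3)=-9

((0, 0, 0, 1, 1); (1, 1, 1, 0, 1); (0, 0, 2, 0, 0))


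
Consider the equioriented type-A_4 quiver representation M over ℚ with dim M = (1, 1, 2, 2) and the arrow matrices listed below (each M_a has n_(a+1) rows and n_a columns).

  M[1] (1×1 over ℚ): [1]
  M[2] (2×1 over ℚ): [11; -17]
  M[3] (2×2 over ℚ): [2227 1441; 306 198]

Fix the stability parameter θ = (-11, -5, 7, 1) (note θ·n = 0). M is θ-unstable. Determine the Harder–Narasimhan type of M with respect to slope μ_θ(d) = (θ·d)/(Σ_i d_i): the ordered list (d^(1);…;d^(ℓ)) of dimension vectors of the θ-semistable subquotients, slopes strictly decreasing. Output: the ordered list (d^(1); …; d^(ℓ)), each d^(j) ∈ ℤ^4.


Via rank(M_{q-1}∘⋯∘M_p): M ≅ I[1,3], I[3,4], I[4,4].
μ_θ-semistable layers: μ^(1)=7; μ^(2)=4; μ^(3)=1; μ^(4)=-5; μ^(5)=-11

((0, 0, 1, 0); (0, 0, 1, 1); (0, 0, 0, 1); (0, 1, 0, 0); (1, 0, 0, 0))


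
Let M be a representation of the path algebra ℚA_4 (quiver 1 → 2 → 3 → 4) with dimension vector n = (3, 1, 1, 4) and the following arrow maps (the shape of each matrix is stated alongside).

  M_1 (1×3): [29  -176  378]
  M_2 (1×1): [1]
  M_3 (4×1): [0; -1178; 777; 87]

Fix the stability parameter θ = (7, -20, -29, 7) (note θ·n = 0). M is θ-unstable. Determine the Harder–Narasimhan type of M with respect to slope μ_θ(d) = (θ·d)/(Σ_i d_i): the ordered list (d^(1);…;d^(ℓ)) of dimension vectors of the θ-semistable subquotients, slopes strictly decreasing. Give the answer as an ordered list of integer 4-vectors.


Via rank(M_{q-1}∘⋯∘M_p): M ≅ I[1,1]^2, I[1,4], I[4,4]^3.
μ_θ-semistable layers: μ^(1)=7; μ^(2)=-14

((2, 0, 0, 4); (1, 1, 1, 0))


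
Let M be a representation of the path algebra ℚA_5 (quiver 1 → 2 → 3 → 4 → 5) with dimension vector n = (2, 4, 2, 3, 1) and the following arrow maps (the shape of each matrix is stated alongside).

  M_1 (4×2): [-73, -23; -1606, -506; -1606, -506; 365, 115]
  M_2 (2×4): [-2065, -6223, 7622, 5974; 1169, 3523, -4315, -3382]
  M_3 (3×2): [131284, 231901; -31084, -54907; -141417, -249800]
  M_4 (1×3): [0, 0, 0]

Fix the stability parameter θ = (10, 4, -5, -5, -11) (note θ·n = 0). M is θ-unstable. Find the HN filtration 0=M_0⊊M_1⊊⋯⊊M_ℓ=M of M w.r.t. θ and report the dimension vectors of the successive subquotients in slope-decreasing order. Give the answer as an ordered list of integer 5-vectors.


Via rank(M_{q-1}∘⋯∘M_p): M ≅ I[1,1], I[1,4], I[2,2]^2, I[2,4], I[4,4], I[5,5].
μ_θ-semistable layers: μ^(1)=10; μ^(2)=4; μ^(3)=1; μ^(4)=-2; μ^(5)=-5; μ^(6)=-11

((1, 0, 0, 0, 0); (0, 2, 0, 0, 0); (1, 1, 1, 1, 0); (0, 1, 1, 1, 0); (0, 0, 0, 1, 0); (0, 0, 0, 0, 1))


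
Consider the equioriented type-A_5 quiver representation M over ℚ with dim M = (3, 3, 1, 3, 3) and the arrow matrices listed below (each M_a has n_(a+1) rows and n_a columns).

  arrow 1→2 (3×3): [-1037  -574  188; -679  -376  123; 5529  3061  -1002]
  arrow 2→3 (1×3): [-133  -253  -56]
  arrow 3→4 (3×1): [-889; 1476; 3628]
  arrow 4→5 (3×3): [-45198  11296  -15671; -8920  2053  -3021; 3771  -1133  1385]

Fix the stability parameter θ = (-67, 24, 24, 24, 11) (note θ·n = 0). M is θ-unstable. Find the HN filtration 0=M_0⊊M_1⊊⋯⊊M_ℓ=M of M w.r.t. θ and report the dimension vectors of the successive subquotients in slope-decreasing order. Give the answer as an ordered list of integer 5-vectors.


Interval decomposition of M: I[1,2]^2, I[1,5], I[4,5]^2.
HN type (ℓ=4): μ^(1)=24; μ^(2)=83/4; μ^(3)=35/2; μ^(4)=-67

((0, 2, 0, 0, 0); (0, 1, 1, 1, 1); (0, 0, 0, 2, 2); (3, 0, 0, 0, 0))


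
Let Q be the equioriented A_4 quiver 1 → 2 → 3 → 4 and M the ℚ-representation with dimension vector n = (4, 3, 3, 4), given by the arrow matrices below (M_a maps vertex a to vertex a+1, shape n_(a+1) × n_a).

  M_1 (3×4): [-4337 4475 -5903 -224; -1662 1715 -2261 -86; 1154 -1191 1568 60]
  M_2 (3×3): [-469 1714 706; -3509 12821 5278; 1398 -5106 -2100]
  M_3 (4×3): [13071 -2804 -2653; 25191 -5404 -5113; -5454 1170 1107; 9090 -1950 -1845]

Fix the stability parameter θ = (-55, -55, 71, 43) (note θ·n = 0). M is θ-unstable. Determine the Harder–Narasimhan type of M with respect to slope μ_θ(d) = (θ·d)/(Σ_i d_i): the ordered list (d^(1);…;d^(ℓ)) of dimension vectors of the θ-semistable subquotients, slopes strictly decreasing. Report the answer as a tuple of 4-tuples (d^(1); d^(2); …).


Via rank(M_{q-1}∘⋯∘M_p): M ≅ I[1,1], I[1,2], I[1,3], I[1,4], I[3,4], I[4,4]^2.
μ_θ-semistable layers: μ^(1)=71; μ^(2)=57; μ^(3)=43; μ^(4)=-55

((0, 0, 1, 0); (0, 0, 2, 2); (0, 0, 0, 2); (4, 3, 0, 0))


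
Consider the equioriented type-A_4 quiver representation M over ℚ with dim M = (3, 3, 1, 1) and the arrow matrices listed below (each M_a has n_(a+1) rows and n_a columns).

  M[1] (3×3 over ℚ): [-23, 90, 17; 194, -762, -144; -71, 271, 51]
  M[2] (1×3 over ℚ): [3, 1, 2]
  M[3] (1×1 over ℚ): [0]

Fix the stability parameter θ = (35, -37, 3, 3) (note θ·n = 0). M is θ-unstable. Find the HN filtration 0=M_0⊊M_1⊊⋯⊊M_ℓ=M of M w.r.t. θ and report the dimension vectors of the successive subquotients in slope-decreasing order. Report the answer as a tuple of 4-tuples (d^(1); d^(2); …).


Barcode: M ≅ I[1,2]^2, I[1,3], I[4,4]. HN layers by μ_θ (2 steps, strictly decreasing):
  μ^(1)=3; μ^(2)=-1

((0, 0, 1, 1); (3, 3, 0, 0))


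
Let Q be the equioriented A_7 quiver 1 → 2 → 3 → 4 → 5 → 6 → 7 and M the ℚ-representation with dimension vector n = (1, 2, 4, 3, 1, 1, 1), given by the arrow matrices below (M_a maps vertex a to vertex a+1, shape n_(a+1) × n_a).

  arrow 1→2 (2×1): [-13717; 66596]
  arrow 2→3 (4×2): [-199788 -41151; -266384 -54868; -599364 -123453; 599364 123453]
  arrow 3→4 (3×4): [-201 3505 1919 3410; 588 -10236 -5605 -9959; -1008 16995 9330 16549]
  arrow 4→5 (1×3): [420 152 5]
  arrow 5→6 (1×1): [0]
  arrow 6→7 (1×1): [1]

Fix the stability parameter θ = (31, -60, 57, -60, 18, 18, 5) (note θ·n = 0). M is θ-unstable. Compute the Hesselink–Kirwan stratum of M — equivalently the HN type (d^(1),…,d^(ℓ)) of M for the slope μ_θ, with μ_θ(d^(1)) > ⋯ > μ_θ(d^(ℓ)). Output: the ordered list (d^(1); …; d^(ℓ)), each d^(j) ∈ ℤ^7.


Interval decomposition of M: I[1,2], I[2,5], I[3,3], I[3,4]^2, I[6,7].
HN type (ℓ=6): μ^(1)=57; μ^(2)=18; μ^(3)=23/2; μ^(4)=-3/2; μ^(5)=-29/2; μ^(6)=-60

((0, 0, 1, 0, 0, 0, 0); (0, 0, 0, 0, 1, 0, 0); (0, 0, 0, 0, 0, 1, 1); (0, 0, 3, 3, 0, 0, 0); (1, 1, 0, 0, 0, 0, 0); (0, 1, 0, 0, 0, 0, 0))


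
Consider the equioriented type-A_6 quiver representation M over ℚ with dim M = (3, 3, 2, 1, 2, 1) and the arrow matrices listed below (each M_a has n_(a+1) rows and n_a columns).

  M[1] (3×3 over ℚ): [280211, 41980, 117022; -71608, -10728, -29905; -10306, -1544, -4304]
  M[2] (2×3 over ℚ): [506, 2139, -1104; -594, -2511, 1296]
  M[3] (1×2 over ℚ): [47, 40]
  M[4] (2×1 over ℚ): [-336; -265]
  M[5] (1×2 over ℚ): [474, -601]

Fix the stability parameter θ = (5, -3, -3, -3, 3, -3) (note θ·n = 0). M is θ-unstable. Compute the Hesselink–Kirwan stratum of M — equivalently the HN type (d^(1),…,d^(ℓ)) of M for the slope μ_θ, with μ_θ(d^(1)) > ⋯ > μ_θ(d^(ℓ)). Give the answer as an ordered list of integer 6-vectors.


Barcode: M ≅ I[1,1], I[1,2], I[1,6], I[2,2], I[3,3], I[5,5]. HN layers by μ_θ (6 steps, strictly decreasing):
  μ^(1)=5; μ^(2)=3; μ^(3)=1; μ^(4)=0; μ^(5)=-1; μ^(6)=-3

((1, 0, 0, 0, 0, 0); (0, 0, 0, 0, 1, 0); (1, 1, 0, 0, 0, 0); (0, 0, 0, 0, 1, 1); (1, 1, 1, 1, 0, 0); (0, 1, 1, 0, 0, 0))


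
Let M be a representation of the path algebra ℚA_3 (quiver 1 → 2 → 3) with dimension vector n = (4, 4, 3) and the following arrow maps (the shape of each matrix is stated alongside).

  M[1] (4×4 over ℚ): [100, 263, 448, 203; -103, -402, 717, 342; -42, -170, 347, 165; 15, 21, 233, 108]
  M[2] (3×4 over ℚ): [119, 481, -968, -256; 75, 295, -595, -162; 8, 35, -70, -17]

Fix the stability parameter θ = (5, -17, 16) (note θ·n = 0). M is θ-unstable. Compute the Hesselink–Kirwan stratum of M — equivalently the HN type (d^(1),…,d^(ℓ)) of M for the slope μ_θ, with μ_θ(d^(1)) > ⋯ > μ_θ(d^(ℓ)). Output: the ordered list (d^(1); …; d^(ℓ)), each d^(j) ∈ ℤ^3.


Via rank(M_{q-1}∘⋯∘M_p): M ≅ I[1,2], I[1,3]^3.
μ_θ-semistable layers: μ^(1)=16; μ^(2)=-6

((0, 0, 3); (4, 4, 0))


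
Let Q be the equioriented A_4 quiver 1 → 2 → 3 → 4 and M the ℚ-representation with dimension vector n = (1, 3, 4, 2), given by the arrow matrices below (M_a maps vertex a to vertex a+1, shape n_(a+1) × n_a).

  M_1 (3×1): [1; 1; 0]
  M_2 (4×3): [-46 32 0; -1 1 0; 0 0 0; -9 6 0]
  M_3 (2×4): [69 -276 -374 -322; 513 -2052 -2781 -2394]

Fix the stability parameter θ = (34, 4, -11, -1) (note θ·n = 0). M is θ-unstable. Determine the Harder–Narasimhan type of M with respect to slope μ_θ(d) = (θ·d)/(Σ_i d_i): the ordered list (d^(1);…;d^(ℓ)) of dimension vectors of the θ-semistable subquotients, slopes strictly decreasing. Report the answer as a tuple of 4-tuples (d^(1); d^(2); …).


Barcode: M ≅ I[1,3], I[2,2], I[2,3], I[3,4]^2. HN layers by μ_θ (5 steps, strictly decreasing):
  μ^(1)=9; μ^(2)=4; μ^(3)=-1; μ^(4)=-7/2; μ^(5)=-11

((1, 1, 1, 0); (0, 1, 0, 0); (0, 0, 0, 2); (0, 1, 1, 0); (0, 0, 2, 0))


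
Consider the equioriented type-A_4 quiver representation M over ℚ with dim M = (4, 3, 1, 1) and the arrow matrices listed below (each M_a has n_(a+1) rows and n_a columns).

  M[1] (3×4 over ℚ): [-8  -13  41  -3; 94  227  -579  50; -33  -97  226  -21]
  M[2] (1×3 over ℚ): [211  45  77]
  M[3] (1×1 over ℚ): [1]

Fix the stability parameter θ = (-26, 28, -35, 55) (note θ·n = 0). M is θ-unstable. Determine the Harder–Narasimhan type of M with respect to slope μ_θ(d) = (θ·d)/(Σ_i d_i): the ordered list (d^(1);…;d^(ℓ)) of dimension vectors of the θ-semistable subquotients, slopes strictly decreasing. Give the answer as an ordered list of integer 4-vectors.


Barcode: M ≅ I[1,1], I[1,2]^2, I[1,4]. HN layers by μ_θ (4 steps, strictly decreasing):
  μ^(1)=55; μ^(2)=28; μ^(3)=-7/2; μ^(4)=-26

((0, 0, 0, 1); (0, 2, 0, 0); (0, 1, 1, 0); (4, 0, 0, 0))


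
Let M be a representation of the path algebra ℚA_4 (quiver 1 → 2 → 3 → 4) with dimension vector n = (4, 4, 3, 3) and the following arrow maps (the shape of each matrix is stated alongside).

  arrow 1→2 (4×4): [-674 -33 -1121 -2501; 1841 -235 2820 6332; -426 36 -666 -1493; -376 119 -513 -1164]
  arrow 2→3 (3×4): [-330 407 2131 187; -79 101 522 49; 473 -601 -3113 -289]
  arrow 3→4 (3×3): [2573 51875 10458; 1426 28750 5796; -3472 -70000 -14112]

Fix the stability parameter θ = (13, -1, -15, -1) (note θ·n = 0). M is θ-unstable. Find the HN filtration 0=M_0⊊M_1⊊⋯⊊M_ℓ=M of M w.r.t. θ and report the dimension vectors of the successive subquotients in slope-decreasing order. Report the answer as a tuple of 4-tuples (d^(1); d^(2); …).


Via rank(M_{q-1}∘⋯∘M_p): M ≅ I[1,2], I[1,3]^2, I[1,4], I[4,4]^2.
μ_θ-semistable layers: μ^(1)=6; μ^(2)=-1

((1, 1, 0, 0); (3, 3, 3, 3))


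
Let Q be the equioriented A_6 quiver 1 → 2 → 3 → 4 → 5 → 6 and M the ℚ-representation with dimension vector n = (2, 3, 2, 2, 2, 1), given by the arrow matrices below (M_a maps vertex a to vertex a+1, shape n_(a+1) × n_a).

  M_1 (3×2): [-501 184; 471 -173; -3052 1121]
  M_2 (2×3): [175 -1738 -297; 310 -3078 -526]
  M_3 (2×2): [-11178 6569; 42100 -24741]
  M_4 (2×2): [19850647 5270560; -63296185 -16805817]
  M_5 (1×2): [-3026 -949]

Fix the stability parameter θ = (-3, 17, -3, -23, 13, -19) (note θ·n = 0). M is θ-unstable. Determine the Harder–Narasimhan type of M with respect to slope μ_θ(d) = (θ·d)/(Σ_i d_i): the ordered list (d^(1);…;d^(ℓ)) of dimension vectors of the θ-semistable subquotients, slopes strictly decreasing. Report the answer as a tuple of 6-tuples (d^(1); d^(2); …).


Barcode: M ≅ I[1,2], I[1,6], I[2,5]. HN layers by μ_θ (3 steps, strictly decreasing):
  μ^(1)=17; μ^(2)=13; μ^(3)=-3

((0, 1, 0, 0, 0, 0); (0, 0, 0, 0, 1, 0); (2, 2, 2, 2, 1, 1))


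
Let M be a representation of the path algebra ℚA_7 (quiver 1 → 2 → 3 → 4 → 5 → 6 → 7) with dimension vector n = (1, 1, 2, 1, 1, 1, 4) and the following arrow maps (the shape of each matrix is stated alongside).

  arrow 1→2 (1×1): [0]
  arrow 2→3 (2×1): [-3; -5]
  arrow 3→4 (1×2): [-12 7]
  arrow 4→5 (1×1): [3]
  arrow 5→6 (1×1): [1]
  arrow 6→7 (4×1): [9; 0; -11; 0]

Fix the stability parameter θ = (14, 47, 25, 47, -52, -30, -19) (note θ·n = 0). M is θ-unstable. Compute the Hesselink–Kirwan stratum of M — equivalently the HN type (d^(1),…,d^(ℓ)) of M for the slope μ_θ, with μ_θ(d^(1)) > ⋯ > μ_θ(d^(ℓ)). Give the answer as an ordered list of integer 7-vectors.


Interval decomposition of M: I[1,1], I[2,7], I[3,3], I[7,7]^3.
HN type (ℓ=4): μ^(1)=25; μ^(2)=14; μ^(3)=3; μ^(4)=-19

((0, 0, 1, 0, 0, 0, 0); (1, 0, 0, 0, 0, 0, 0); (0, 1, 1, 1, 1, 1, 1); (0, 0, 0, 0, 0, 0, 3))
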